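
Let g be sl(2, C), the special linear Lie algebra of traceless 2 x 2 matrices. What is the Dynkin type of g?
This is sl(2), which has dimension 2^2 - 1 = 3 and rank 2 - 1 = 1 (a Cartan subalgebra is the diagonal traceless matrices). In the classification of classical Lie algebras, the special linear algebra sl(n+1) has type A_n; here n = 1, so the Dynkin diagram is a chain of 1 nodes with single edges (A_1). Hence the type is A_1.

A_1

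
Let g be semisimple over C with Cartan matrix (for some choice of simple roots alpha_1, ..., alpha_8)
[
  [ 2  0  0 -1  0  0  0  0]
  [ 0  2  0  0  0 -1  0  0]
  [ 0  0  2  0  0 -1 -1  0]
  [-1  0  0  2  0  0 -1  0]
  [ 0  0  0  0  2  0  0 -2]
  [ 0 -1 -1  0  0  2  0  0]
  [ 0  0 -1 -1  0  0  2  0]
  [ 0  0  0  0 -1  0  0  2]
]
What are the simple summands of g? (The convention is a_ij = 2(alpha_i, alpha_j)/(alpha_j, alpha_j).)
The diagram associated to this matrix has two connected components: the simple roots {alpha_1, alpha_2, alpha_3, alpha_4, alpha_6, alpha_7} form a chain of 6 nodes with single edges (A_6), and {alpha_5, alpha_8} form a chain of 2 nodes with a double edge at one end; the terminal node there is the unique short simple root (B_2). A semisimple Lie algebra decomposes uniquely as the direct sum of simple ideals, one per connected component of its Dynkin diagram, so g ≅ A_6 ⊕ B_2 (dimension 48 + 10 = 58).

A_6 ⊕ B_2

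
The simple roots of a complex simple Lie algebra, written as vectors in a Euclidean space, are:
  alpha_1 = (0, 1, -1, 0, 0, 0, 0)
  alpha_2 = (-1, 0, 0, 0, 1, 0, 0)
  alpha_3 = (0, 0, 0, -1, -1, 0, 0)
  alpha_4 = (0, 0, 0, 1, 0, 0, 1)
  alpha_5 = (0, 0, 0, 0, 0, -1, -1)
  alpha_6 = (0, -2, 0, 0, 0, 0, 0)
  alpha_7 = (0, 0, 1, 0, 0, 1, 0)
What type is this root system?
type C_7

Compute the Cartan integers a_ij = 2(alpha_i, alpha_j)/(alpha_j, alpha_j); the resulting 7x7 Cartan matrix is
[[2, 0, 0, 0, 0, -1, -1], [0, 2, -1, 0, 0, 0, 0], [0, -1, 2, -1, 0, 0, 0], [0, 0, -1, 2, -1, 0, 0], [0, 0, 0, -1, 2, 0, -1], [-2, 0, 0, 0, 0, 2, 0], [-1, 0, 0, 0, -1, 0, 2]].
The roots have two lengths (squared-length ratio 2:1); the short ones are alpha_{1,2,3,4,5,7}. The associated Dynkin diagram is a chain of 7 nodes with a double edge at one end; the terminal node there is the unique long simple root (C_7), so the type is C_7 (the algebra sp(14)).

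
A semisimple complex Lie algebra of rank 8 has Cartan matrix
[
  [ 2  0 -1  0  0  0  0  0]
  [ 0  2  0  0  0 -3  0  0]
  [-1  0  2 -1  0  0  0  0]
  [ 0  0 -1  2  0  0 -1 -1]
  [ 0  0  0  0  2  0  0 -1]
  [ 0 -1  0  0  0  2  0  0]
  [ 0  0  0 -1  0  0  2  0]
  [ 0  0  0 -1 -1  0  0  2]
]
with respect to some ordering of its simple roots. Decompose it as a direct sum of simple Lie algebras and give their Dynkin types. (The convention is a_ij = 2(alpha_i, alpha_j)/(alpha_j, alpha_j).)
type E_6 + type G_2

The diagram associated to this matrix has two connected components: the simple roots {alpha_1, alpha_3, alpha_4, alpha_5, alpha_7, alpha_8} form a chain of 5 nodes with one extra node attached to the third node from one end (E_6), and {alpha_2, alpha_6} form two nodes joined by a triple edge (G_2). A semisimple Lie algebra decomposes uniquely as the direct sum of simple ideals, one per connected component of its Dynkin diagram, so g ≅ E_6 ⊕ G_2 (dimension 78 + 14 = 92).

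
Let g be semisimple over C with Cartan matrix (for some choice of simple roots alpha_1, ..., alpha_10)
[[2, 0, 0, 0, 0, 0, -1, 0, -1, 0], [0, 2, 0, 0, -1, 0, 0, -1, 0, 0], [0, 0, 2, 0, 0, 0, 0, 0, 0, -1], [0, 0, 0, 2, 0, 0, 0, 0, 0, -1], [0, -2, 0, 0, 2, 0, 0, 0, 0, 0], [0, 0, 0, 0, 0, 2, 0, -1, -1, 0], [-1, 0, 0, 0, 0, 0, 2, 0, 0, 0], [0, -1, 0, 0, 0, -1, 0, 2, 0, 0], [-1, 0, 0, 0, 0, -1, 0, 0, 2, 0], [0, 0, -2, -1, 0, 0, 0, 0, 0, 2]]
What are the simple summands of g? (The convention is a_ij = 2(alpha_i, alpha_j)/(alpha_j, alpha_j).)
B_3 (so(7)) + C_7 (sp(14))

The diagram associated to this matrix has two connected components: the simple roots {alpha_3, alpha_4, alpha_10} form a chain of 3 nodes with a double edge at one end; the terminal node there is the unique short simple root (B_3), and {alpha_1, alpha_2, alpha_5, alpha_6, alpha_7, alpha_8, alpha_9} form a chain of 7 nodes with a double edge at one end; the terminal node there is the unique long simple root (C_7). A semisimple Lie algebra decomposes uniquely as the direct sum of simple ideals, one per connected component of its Dynkin diagram, so g ≅ B_3 ⊕ C_7 (dimension 21 + 105 = 126).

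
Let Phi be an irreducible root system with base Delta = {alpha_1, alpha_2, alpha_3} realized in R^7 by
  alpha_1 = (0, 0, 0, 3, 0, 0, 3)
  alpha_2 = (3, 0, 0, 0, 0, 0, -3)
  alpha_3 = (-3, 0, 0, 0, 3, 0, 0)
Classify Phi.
A3

Compute the Cartan integers a_ij = 2(alpha_i, alpha_j)/(alpha_j, alpha_j); the resulting 3x3 Cartan matrix is
[[2, -1, 0], [-1, 2, -1], [0, -1, 2]].
All simple roots have the same length, so the diagram is simply laced. The associated Dynkin diagram is a chain of 3 nodes with single edges (A_3), so the type is A_3 (the algebra sl(4)).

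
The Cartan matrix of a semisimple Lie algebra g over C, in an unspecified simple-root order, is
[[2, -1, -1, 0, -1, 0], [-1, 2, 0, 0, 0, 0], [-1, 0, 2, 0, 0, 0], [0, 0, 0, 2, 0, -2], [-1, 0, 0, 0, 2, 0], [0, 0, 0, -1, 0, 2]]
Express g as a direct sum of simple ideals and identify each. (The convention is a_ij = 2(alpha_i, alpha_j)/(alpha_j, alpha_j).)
The diagram associated to this matrix has two connected components: the simple roots {alpha_4, alpha_6} form a chain of 2 nodes with a double edge at one end; the terminal node there is the unique short simple root (B_2), and {alpha_1, alpha_2, alpha_3, alpha_5} form a chain of 2 nodes with a fork of two nodes at one end (D_4). A semisimple Lie algebra decomposes uniquely as the direct sum of simple ideals, one per connected component of its Dynkin diagram, so g ≅ B_2 ⊕ D_4 (dimension 10 + 28 = 38).

B_2 (so(5)) ⊕ D_4 (so(8))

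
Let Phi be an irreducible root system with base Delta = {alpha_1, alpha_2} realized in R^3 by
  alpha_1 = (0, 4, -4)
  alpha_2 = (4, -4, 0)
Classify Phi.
A2

Compute the Cartan integers a_ij = 2(alpha_i, alpha_j)/(alpha_j, alpha_j); the resulting 2x2 Cartan matrix is
[[2, -1], [-1, 2]].
All simple roots have the same length, so the diagram is simply laced. The associated Dynkin diagram is a chain of 2 nodes with single edges (A_2), so the type is A_2 (the algebra sl(3)).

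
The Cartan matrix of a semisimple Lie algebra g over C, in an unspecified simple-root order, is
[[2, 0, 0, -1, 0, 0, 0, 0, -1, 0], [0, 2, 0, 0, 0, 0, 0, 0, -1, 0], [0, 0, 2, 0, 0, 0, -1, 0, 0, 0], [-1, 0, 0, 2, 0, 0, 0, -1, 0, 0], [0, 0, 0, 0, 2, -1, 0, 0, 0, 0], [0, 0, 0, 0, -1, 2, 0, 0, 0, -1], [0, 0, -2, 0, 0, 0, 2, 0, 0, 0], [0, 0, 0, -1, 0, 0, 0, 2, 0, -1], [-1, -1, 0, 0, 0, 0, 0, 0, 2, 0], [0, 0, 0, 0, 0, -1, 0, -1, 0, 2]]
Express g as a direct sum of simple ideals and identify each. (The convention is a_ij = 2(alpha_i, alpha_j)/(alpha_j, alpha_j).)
type A_8 + type B_2

The diagram associated to this matrix has two connected components: the simple roots {alpha_1, alpha_2, alpha_4, alpha_5, alpha_6, alpha_8, alpha_9, alpha_10} form a chain of 8 nodes with single edges (A_8), and {alpha_3, alpha_7} form a chain of 2 nodes with a double edge at one end; the terminal node there is the unique short simple root (B_2). A semisimple Lie algebra decomposes uniquely as the direct sum of simple ideals, one per connected component of its Dynkin diagram, so g ≅ A_8 ⊕ B_2 (dimension 80 + 10 = 90).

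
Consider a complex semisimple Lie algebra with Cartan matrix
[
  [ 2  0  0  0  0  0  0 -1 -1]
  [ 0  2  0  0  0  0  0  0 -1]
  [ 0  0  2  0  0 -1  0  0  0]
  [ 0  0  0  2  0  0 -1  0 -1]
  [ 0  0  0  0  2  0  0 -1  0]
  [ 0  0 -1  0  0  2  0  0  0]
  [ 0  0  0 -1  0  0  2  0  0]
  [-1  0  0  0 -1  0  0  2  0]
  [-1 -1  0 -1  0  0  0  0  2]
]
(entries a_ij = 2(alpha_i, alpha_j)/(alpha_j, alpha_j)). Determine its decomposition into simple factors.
The diagram associated to this matrix has two connected components: the simple roots {alpha_3, alpha_6} form a chain of 2 nodes with single edges (A_2), and {alpha_1, alpha_2, alpha_4, alpha_5, alpha_7, alpha_8, alpha_9} form a chain of 6 nodes with one extra node attached to the third node from one end (E_7). A semisimple Lie algebra decomposes uniquely as the direct sum of simple ideals, one per connected component of its Dynkin diagram, so g ≅ A_2 ⊕ E_7 (dimension 8 + 133 = 141).

A2 ⊕ E7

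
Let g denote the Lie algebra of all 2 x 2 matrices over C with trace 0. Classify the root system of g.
A1

This is sl(2), which has dimension 2^2 - 1 = 3 and rank 2 - 1 = 1 (a Cartan subalgebra is the diagonal traceless matrices). In the classification of classical Lie algebras, the special linear algebra sl(n+1) has type A_n; here n = 1, so the Dynkin diagram is a chain of 1 nodes with single edges (A_1). Hence the type is A_1.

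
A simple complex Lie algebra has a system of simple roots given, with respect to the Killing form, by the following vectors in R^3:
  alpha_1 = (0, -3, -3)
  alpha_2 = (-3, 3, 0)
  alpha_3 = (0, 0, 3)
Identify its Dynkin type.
Compute the Cartan integers a_ij = 2(alpha_i, alpha_j)/(alpha_j, alpha_j); the resulting 3x3 Cartan matrix is
[[2, -1, -2], [-1, 2, 0], [-1, 0, 2]].
The roots have two lengths (squared-length ratio 2:1); the short ones are alpha_{3}. The associated Dynkin diagram is a chain of 3 nodes with a double edge at one end; the terminal node there is the unique short simple root (B_3), so the type is B_3 (the algebra so(7)).

type B_3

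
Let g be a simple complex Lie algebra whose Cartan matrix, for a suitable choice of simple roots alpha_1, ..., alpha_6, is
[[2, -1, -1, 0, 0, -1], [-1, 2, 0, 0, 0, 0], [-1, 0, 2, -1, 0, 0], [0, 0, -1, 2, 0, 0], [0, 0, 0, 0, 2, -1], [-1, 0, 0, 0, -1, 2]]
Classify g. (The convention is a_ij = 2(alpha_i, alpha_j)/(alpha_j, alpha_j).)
E_6

The matrix has rank 6 with 2's on the diagonal. Reading the off-diagonal entries as Dynkin edges (a single edge where a_ij = a_ji = -1; a double or triple edge where a_ij * a_ji = 2 or 3), the diagram is a chain of 5 nodes with one extra node attached to the third node from one end (E_6). One simple-root ordering that puts it in standard form is (alpha_5, alpha_2, alpha_6, alpha_1, alpha_3, alpha_4). So the algebra is type E_6.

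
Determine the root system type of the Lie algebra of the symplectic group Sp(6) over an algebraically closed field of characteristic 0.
C_3 (sp(6))

This is sp(6), which has dimension 6(6+1)/2 = 21 and rank 6/2 = 3. In the classification of classical Lie algebras, the symplectic algebra sp(2n) has type C_n; here n = 3, so the Dynkin diagram is a chain of 3 nodes with a double edge at one end; the terminal node there is the unique long simple root (C_3). Hence the type is C_3.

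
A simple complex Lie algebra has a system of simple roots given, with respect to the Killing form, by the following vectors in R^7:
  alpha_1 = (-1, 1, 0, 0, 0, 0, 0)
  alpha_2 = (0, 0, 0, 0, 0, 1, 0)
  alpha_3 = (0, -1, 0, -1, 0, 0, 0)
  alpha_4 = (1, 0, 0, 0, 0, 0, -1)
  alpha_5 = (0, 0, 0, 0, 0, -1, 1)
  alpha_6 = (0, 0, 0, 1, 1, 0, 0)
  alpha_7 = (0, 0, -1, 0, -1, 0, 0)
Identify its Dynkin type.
B_7

Compute the Cartan integers a_ij = 2(alpha_i, alpha_j)/(alpha_j, alpha_j); the resulting 7x7 Cartan matrix is
[[2, 0, -1, -1, 0, 0, 0], [0, 2, 0, 0, -1, 0, 0], [-1, 0, 2, 0, 0, -1, 0], [-1, 0, 0, 2, -1, 0, 0], [0, -2, 0, -1, 2, 0, 0], [0, 0, -1, 0, 0, 2, -1], [0, 0, 0, 0, 0, -1, 2]].
The roots have two lengths (squared-length ratio 2:1); the short ones are alpha_{2}. The associated Dynkin diagram is a chain of 7 nodes with a double edge at one end; the terminal node there is the unique short simple root (B_7), so the type is B_7 (the algebra so(15)).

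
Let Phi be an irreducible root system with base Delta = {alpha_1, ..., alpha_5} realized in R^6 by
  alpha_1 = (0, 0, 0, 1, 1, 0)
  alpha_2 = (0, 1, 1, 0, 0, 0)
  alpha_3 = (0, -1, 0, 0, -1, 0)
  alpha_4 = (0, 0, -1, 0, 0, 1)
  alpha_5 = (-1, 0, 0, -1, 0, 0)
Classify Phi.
A_5 (sl(6))

Compute the Cartan integers a_ij = 2(alpha_i, alpha_j)/(alpha_j, alpha_j); the resulting 5x5 Cartan matrix is
[[2, 0, -1, 0, -1], [0, 2, -1, -1, 0], [-1, -1, 2, 0, 0], [0, -1, 0, 2, 0], [-1, 0, 0, 0, 2]].
All simple roots have the same length, so the diagram is simply laced. The associated Dynkin diagram is a chain of 5 nodes with single edges (A_5), so the type is A_5 (the algebra sl(6)).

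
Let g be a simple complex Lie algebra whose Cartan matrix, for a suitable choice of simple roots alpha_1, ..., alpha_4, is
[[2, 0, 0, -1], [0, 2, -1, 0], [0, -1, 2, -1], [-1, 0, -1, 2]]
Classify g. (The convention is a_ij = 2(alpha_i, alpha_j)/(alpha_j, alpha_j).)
A4

The matrix has rank 4 with 2's on the diagonal. Reading the off-diagonal entries as Dynkin edges (a single edge where a_ij = a_ji = -1; a double or triple edge where a_ij * a_ji = 2 or 3), the diagram is a chain of 4 nodes with single edges (A_4). One simple-root ordering that puts it in standard form is (alpha_1, alpha_4, alpha_3, alpha_2). So the algebra is type A_4, i.e. sl(5).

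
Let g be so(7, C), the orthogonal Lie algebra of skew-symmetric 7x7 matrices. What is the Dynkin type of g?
This is so(7) with 7 odd, which has dimension 7(7-1)/2 = 21 and rank (7-1)/2 = 3. In the classification of classical Lie algebras, the orthogonal algebra so(2n+1) in an odd number of variables has type B_n; here n = 3, so the Dynkin diagram is a chain of 3 nodes with a double edge at one end; the terminal node there is the unique short simple root (B_3). Hence the type is B_3.

B_3 (so(7))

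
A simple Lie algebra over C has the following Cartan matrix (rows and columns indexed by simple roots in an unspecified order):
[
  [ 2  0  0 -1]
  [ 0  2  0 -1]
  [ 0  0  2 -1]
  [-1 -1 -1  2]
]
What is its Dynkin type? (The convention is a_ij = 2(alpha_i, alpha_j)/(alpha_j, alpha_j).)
The matrix has rank 4 with 2's on the diagonal. Reading the off-diagonal entries as Dynkin edges (a single edge where a_ij = a_ji = -1; a double or triple edge where a_ij * a_ji = 2 or 3), the diagram is a chain of 2 nodes with a fork of two nodes at one end (D_4). One simple-root ordering that puts it in standard form is (alpha_1, alpha_4, alpha_2, alpha_3). So the algebra is type D_4, i.e. so(8).

type D_4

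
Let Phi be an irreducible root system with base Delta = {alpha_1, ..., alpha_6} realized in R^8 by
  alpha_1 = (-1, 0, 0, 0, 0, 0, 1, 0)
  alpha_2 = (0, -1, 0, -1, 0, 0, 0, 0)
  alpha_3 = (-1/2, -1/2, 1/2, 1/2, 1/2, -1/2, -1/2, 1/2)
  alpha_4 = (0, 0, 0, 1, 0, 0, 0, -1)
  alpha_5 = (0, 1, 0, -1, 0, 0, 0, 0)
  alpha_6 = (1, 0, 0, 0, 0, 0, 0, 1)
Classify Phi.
E_6

Compute the Cartan integers a_ij = 2(alpha_i, alpha_j)/(alpha_j, alpha_j); the resulting 6x6 Cartan matrix is
[[2, 0, 0, 0, 0, -1], [0, 2, 0, -1, 0, 0], [0, 0, 2, 0, -1, 0], [0, -1, 0, 2, -1, -1], [0, 0, -1, -1, 2, 0], [-1, 0, 0, -1, 0, 2]].
All simple roots have the same length, so the diagram is simply laced. The associated Dynkin diagram is a chain of 5 nodes with one extra node attached to the third node from one end (E_6), so the type is E_6.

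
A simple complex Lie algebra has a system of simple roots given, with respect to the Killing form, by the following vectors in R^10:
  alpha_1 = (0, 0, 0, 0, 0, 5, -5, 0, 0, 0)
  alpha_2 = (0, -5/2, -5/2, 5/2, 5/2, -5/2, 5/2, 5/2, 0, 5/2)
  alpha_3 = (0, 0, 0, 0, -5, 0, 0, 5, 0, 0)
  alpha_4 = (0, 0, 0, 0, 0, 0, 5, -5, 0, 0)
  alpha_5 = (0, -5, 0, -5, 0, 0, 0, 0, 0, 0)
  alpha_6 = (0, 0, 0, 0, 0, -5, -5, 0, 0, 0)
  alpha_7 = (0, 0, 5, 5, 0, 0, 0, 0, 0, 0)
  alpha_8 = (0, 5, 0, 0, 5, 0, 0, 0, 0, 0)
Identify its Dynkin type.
Compute the Cartan integers a_ij = 2(alpha_i, alpha_j)/(alpha_j, alpha_j); the resulting 8x8 Cartan matrix is
[[2, -1, 0, -1, 0, 0, 0, 0], [-1, 2, 0, 0, 0, 0, 0, 0], [0, 0, 2, -1, 0, 0, 0, -1], [-1, 0, -1, 2, 0, -1, 0, 0], [0, 0, 0, 0, 2, 0, -1, -1], [0, 0, 0, -1, 0, 2, 0, 0], [0, 0, 0, 0, -1, 0, 2, 0], [0, 0, -1, 0, -1, 0, 0, 2]].
All simple roots have the same length, so the diagram is simply laced. The associated Dynkin diagram is a chain of 7 nodes with one extra node attached to the third node from one end (E_8), so the type is E_8.

E_8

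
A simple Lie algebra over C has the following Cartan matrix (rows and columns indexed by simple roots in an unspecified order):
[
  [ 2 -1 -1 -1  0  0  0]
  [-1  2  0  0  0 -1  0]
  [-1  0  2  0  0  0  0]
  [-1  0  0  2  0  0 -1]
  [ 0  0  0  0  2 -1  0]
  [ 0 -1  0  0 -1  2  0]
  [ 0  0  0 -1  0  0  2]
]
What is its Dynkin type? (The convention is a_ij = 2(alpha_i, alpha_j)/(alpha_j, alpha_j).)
E_7

The matrix has rank 7 with 2's on the diagonal. Reading the off-diagonal entries as Dynkin edges (a single edge where a_ij = a_ji = -1; a double or triple edge where a_ij * a_ji = 2 or 3), the diagram is a chain of 6 nodes with one extra node attached to the third node from one end (E_7). One simple-root ordering that puts it in standard form is (alpha_7, alpha_3, alpha_4, alpha_1, alpha_2, alpha_6, alpha_5). So the algebra is type E_7.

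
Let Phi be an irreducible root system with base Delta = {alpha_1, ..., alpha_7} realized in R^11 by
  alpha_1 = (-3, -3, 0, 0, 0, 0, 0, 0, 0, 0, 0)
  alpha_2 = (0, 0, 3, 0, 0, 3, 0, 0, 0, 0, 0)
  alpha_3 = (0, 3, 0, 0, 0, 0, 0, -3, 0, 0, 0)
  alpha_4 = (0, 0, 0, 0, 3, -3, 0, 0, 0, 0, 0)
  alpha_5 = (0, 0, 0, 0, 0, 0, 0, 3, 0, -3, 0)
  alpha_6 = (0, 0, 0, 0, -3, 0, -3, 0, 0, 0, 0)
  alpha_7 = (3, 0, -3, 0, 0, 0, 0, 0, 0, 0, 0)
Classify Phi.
A_7

Compute the Cartan integers a_ij = 2(alpha_i, alpha_j)/(alpha_j, alpha_j); the resulting 7x7 Cartan matrix is
[[2, 0, -1, 0, 0, 0, -1], [0, 2, 0, -1, 0, 0, -1], [-1, 0, 2, 0, -1, 0, 0], [0, -1, 0, 2, 0, -1, 0], [0, 0, -1, 0, 2, 0, 0], [0, 0, 0, -1, 0, 2, 0], [-1, -1, 0, 0, 0, 0, 2]].
All simple roots have the same length, so the diagram is simply laced. The associated Dynkin diagram is a chain of 7 nodes with single edges (A_7), so the type is A_7 (the algebra sl(8)).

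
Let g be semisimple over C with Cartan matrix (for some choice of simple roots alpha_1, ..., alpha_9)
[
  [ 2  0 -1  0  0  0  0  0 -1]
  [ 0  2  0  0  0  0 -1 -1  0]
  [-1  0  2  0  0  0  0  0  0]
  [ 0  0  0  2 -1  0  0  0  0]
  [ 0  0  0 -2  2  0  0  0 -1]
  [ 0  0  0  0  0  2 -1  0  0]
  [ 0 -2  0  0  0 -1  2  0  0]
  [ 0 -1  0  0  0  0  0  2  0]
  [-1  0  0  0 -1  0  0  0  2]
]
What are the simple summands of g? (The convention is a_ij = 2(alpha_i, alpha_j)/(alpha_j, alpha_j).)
The diagram associated to this matrix has two connected components: the simple roots {alpha_1, alpha_3, alpha_4, alpha_5, alpha_9} form a chain of 5 nodes with a double edge at one end; the terminal node there is the unique short simple root (B_5), and {alpha_2, alpha_6, alpha_7, alpha_8} form a chain of 4 nodes with a double edge between the middle two (F_4). A semisimple Lie algebra decomposes uniquely as the direct sum of simple ideals, one per connected component of its Dynkin diagram, so g ≅ B_5 ⊕ F_4 (dimension 55 + 52 = 107).

B5 ⊕ F4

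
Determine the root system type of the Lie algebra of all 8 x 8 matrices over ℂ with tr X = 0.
A7

This is sl(8), which has dimension 8^2 - 1 = 63 and rank 8 - 1 = 7 (a Cartan subalgebra is the diagonal traceless matrices). In the classification of classical Lie algebras, the special linear algebra sl(n+1) has type A_n; here n = 7, so the Dynkin diagram is a chain of 7 nodes with single edges (A_7). Hence the type is A_7.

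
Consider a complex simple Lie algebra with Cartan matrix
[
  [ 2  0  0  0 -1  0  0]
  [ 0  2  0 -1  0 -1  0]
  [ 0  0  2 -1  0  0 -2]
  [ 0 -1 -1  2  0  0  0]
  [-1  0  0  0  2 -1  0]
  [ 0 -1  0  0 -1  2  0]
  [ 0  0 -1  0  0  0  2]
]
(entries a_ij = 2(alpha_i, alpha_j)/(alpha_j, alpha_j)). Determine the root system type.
The matrix has rank 7 with 2's on the diagonal. Reading the off-diagonal entries as Dynkin edges (a single edge where a_ij = a_ji = -1; a double or triple edge where a_ij * a_ji = 2 or 3), the diagram is a chain of 7 nodes with a double edge at one end; the terminal node there is the unique short simple root (B_7). One simple-root ordering that puts it in standard form is (alpha_1, alpha_5, alpha_6, alpha_2, alpha_4, alpha_3, alpha_7). So the algebra is type B_7, i.e. so(15).

B_7 (so(15))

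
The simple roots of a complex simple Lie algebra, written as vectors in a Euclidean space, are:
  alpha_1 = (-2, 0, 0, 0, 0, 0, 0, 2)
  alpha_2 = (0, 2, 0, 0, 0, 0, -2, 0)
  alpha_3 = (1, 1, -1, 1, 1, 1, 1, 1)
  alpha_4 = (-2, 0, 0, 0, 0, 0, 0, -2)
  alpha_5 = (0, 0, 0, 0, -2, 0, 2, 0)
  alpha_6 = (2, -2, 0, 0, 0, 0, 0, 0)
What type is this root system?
E6

Compute the Cartan integers a_ij = 2(alpha_i, alpha_j)/(alpha_j, alpha_j); the resulting 6x6 Cartan matrix is
[[2, 0, 0, 0, 0, -1], [0, 2, 0, 0, -1, -1], [0, 0, 2, -1, 0, 0], [0, 0, -1, 2, 0, -1], [0, -1, 0, 0, 2, 0], [-1, -1, 0, -1, 0, 2]].
All simple roots have the same length, so the diagram is simply laced. The associated Dynkin diagram is a chain of 5 nodes with one extra node attached to the third node from one end (E_6), so the type is E_6.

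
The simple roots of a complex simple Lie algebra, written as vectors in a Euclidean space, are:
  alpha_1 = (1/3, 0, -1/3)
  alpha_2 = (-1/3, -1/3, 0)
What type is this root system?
Compute the Cartan integers a_ij = 2(alpha_i, alpha_j)/(alpha_j, alpha_j); the resulting 2x2 Cartan matrix is
[[2, -1], [-1, 2]].
All simple roots have the same length, so the diagram is simply laced. The associated Dynkin diagram is a chain of 2 nodes with single edges (A_2), so the type is A_2 (the algebra sl(3)).

A_2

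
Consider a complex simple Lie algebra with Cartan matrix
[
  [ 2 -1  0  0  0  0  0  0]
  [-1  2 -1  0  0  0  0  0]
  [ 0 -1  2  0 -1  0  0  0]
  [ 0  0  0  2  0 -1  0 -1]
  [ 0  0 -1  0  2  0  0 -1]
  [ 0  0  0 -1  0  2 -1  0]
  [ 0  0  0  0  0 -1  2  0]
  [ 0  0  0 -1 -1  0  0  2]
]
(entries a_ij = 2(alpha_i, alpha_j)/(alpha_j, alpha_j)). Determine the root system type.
The matrix has rank 8 with 2's on the diagonal. Reading the off-diagonal entries as Dynkin edges (a single edge where a_ij = a_ji = -1; a double or triple edge where a_ij * a_ji = 2 or 3), the diagram is a chain of 8 nodes with single edges (A_8). One simple-root ordering that puts it in standard form is (alpha_1, alpha_2, alpha_3, alpha_5, alpha_8, alpha_4, alpha_6, alpha_7). So the algebra is type A_8, i.e. sl(9).

A_8 (sl(9))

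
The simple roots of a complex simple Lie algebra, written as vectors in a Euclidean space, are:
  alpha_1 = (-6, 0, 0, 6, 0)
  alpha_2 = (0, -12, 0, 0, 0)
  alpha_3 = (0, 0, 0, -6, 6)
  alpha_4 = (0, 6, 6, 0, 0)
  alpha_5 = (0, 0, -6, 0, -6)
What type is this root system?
Compute the Cartan integers a_ij = 2(alpha_i, alpha_j)/(alpha_j, alpha_j); the resulting 5x5 Cartan matrix is
[[2, 0, -1, 0, 0], [0, 2, 0, -2, 0], [-1, 0, 2, 0, -1], [0, -1, 0, 2, -1], [0, 0, -1, -1, 2]].
The roots have two lengths (squared-length ratio 2:1); the short ones are alpha_{1,3,4,5}. The associated Dynkin diagram is a chain of 5 nodes with a double edge at one end; the terminal node there is the unique long simple root (C_5), so the type is C_5 (the algebra sp(10)).

type C_5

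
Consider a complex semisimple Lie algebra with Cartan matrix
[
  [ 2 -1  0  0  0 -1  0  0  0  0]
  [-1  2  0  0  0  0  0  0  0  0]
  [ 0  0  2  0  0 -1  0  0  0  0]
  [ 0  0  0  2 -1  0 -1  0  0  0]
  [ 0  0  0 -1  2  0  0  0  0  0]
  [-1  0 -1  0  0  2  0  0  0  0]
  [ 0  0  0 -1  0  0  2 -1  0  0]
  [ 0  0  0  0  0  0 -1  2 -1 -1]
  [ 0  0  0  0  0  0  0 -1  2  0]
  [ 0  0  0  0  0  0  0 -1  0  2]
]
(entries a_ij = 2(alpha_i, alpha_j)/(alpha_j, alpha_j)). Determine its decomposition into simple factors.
The diagram associated to this matrix has two connected components: the simple roots {alpha_1, alpha_2, alpha_3, alpha_6} form a chain of 4 nodes with single edges (A_4), and {alpha_4, alpha_5, alpha_7, alpha_8, alpha_9, alpha_10} form a chain of 4 nodes with a fork of two nodes at one end (D_6). A semisimple Lie algebra decomposes uniquely as the direct sum of simple ideals, one per connected component of its Dynkin diagram, so g ≅ A_4 ⊕ D_6 (dimension 24 + 66 = 90).

A_4 + D_6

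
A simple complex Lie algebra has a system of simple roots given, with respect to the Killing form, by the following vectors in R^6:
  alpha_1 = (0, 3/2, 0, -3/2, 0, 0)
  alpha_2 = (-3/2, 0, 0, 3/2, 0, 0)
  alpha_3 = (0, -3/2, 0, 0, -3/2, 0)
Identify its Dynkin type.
Compute the Cartan integers a_ij = 2(alpha_i, alpha_j)/(alpha_j, alpha_j); the resulting 3x3 Cartan matrix is
[[2, -1, -1], [-1, 2, 0], [-1, 0, 2]].
All simple roots have the same length, so the diagram is simply laced. The associated Dynkin diagram is a chain of 3 nodes with single edges (A_3), so the type is A_3 (the algebra sl(4)).

A_3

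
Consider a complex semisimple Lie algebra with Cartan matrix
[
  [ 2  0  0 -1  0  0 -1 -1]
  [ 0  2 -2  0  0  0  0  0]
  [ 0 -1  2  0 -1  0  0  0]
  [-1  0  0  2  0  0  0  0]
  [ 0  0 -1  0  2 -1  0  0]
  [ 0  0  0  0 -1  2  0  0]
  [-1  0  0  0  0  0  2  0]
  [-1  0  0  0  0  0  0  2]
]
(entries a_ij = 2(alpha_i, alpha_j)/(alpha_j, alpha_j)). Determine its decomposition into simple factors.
type C_4 ⊕ type D_4

The diagram associated to this matrix has two connected components: the simple roots {alpha_2, alpha_3, alpha_5, alpha_6} form a chain of 4 nodes with a double edge at one end; the terminal node there is the unique long simple root (C_4), and {alpha_1, alpha_4, alpha_7, alpha_8} form a chain of 2 nodes with a fork of two nodes at one end (D_4). A semisimple Lie algebra decomposes uniquely as the direct sum of simple ideals, one per connected component of its Dynkin diagram, so g ≅ C_4 ⊕ D_4 (dimension 36 + 28 = 64).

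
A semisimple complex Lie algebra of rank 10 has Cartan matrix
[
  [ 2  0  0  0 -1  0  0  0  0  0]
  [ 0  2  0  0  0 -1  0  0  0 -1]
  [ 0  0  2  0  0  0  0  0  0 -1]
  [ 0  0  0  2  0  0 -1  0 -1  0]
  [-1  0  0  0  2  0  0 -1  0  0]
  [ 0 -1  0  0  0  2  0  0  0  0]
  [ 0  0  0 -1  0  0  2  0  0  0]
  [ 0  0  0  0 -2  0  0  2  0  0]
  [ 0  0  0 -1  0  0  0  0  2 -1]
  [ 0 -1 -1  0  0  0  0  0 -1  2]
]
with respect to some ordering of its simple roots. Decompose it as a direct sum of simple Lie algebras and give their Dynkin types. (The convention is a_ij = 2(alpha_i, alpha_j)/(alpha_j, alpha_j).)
The diagram associated to this matrix has two connected components: the simple roots {alpha_1, alpha_5, alpha_8} form a chain of 3 nodes with a double edge at one end; the terminal node there is the unique long simple root (C_3), and {alpha_2, alpha_3, alpha_4, alpha_6, alpha_7, alpha_9, alpha_10} form a chain of 6 nodes with one extra node attached to the third node from one end (E_7). A semisimple Lie algebra decomposes uniquely as the direct sum of simple ideals, one per connected component of its Dynkin diagram, so g ≅ C_3 ⊕ E_7 (dimension 21 + 133 = 154).

C_3 (sp(6)) + E_7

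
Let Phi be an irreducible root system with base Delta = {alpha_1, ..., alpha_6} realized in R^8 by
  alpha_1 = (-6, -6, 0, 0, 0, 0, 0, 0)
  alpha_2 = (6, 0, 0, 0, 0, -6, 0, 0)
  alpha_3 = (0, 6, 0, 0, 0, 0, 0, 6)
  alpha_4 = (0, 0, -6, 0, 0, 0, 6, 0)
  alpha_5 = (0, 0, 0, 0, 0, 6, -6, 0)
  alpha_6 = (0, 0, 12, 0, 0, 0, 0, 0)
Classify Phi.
Compute the Cartan integers a_ij = 2(alpha_i, alpha_j)/(alpha_j, alpha_j); the resulting 6x6 Cartan matrix is
[[2, -1, -1, 0, 0, 0], [-1, 2, 0, 0, -1, 0], [-1, 0, 2, 0, 0, 0], [0, 0, 0, 2, -1, -1], [0, -1, 0, -1, 2, 0], [0, 0, 0, -2, 0, 2]].
The roots have two lengths (squared-length ratio 2:1); the short ones are alpha_{1,2,3,4,5}. The associated Dynkin diagram is a chain of 6 nodes with a double edge at one end; the terminal node there is the unique long simple root (C_6), so the type is C_6 (the algebra sp(12)).

C_6 (sp(12))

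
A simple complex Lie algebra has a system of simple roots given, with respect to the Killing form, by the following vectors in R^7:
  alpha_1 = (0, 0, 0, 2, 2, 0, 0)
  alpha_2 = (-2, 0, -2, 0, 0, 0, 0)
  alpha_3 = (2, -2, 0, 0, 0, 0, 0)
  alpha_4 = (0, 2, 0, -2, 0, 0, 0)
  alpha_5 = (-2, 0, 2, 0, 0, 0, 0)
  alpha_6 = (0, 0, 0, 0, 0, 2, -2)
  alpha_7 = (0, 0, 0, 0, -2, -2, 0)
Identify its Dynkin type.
Compute the Cartan integers a_ij = 2(alpha_i, alpha_j)/(alpha_j, alpha_j); the resulting 7x7 Cartan matrix is
[[2, 0, 0, -1, 0, 0, -1], [0, 2, -1, 0, 0, 0, 0], [0, -1, 2, -1, -1, 0, 0], [-1, 0, -1, 2, 0, 0, 0], [0, 0, -1, 0, 2, 0, 0], [0, 0, 0, 0, 0, 2, -1], [-1, 0, 0, 0, 0, -1, 2]].
All simple roots have the same length, so the diagram is simply laced. The associated Dynkin diagram is a chain of 5 nodes with a fork of two nodes at one end (D_7), so the type is D_7 (the algebra so(14)).

D_7 (so(14))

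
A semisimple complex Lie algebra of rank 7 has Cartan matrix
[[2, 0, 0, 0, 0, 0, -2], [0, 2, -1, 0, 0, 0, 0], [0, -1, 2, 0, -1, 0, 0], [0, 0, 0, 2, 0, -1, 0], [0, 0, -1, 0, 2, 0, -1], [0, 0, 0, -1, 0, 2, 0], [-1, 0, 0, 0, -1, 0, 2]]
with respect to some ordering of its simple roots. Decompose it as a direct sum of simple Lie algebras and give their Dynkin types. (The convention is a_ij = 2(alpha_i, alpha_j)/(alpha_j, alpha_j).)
The diagram associated to this matrix has two connected components: the simple roots {alpha_4, alpha_6} form a chain of 2 nodes with single edges (A_2), and {alpha_1, alpha_2, alpha_3, alpha_5, alpha_7} form a chain of 5 nodes with a double edge at one end; the terminal node there is the unique long simple root (C_5). A semisimple Lie algebra decomposes uniquely as the direct sum of simple ideals, one per connected component of its Dynkin diagram, so g ≅ A_2 ⊕ C_5 (dimension 8 + 55 = 63).

A2 ⊕ C5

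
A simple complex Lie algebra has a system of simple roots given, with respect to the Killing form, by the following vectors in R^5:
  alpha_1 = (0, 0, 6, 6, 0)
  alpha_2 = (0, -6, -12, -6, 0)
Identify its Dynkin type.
G_2

Compute the Cartan integers a_ij = 2(alpha_i, alpha_j)/(alpha_j, alpha_j); the resulting 2x2 Cartan matrix is
[[2, -1], [-3, 2]].
The roots have two lengths (squared-length ratio 3:1); the short ones are alpha_{1}. The associated Dynkin diagram is two nodes joined by a triple edge (G_2), so the type is G_2.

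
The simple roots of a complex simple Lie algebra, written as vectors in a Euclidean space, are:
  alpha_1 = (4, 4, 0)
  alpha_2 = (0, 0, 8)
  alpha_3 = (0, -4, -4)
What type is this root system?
type C_3

Compute the Cartan integers a_ij = 2(alpha_i, alpha_j)/(alpha_j, alpha_j); the resulting 3x3 Cartan matrix is
[[2, 0, -1], [0, 2, -2], [-1, -1, 2]].
The roots have two lengths (squared-length ratio 2:1); the short ones are alpha_{1,3}. The associated Dynkin diagram is a chain of 3 nodes with a double edge at one end; the terminal node there is the unique long simple root (C_3), so the type is C_3 (the algebra sp(6)).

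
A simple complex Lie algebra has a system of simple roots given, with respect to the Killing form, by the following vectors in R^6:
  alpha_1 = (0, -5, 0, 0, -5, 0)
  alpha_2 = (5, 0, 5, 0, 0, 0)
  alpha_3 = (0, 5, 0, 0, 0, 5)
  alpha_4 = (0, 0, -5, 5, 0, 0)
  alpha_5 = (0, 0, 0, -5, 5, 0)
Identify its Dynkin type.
type A_5

Compute the Cartan integers a_ij = 2(alpha_i, alpha_j)/(alpha_j, alpha_j); the resulting 5x5 Cartan matrix is
[[2, 0, -1, 0, -1], [0, 2, 0, -1, 0], [-1, 0, 2, 0, 0], [0, -1, 0, 2, -1], [-1, 0, 0, -1, 2]].
All simple roots have the same length, so the diagram is simply laced. The associated Dynkin diagram is a chain of 5 nodes with single edges (A_5), so the type is A_5 (the algebra sl(6)).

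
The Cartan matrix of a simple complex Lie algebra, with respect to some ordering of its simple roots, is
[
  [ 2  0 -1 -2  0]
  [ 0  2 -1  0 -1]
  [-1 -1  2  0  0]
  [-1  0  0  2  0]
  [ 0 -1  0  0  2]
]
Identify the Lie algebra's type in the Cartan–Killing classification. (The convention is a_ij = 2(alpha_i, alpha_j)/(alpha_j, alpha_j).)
B5

The matrix has rank 5 with 2's on the diagonal. Reading the off-diagonal entries as Dynkin edges (a single edge where a_ij = a_ji = -1; a double or triple edge where a_ij * a_ji = 2 or 3), the diagram is a chain of 5 nodes with a double edge at one end; the terminal node there is the unique short simple root (B_5). One simple-root ordering that puts it in standard form is (alpha_5, alpha_2, alpha_3, alpha_1, alpha_4). So the algebra is type B_5, i.e. so(11).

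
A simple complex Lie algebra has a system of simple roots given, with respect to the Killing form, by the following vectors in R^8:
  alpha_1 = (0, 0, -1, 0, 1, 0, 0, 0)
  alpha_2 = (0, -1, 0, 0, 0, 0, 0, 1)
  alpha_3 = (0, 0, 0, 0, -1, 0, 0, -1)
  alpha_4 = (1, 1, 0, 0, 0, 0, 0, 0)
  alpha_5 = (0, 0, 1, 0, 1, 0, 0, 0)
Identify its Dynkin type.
Compute the Cartan integers a_ij = 2(alpha_i, alpha_j)/(alpha_j, alpha_j); the resulting 5x5 Cartan matrix is
[[2, 0, -1, 0, 0], [0, 2, -1, -1, 0], [-1, -1, 2, 0, -1], [0, -1, 0, 2, 0], [0, 0, -1, 0, 2]].
All simple roots have the same length, so the diagram is simply laced. The associated Dynkin diagram is a chain of 3 nodes with a fork of two nodes at one end (D_5), so the type is D_5 (the algebra so(10)).

D5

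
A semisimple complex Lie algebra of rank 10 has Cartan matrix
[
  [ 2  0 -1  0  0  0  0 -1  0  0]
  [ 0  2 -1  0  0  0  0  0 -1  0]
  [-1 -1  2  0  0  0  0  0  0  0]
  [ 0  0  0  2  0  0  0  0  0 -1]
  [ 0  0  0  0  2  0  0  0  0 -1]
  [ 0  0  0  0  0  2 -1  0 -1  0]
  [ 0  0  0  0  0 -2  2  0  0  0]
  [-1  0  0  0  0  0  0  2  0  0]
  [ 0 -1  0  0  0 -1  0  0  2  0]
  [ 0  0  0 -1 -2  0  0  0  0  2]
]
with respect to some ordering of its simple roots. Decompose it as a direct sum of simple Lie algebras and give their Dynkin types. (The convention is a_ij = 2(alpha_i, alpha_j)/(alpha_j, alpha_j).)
The diagram associated to this matrix has two connected components: the simple roots {alpha_4, alpha_5, alpha_10} form a chain of 3 nodes with a double edge at one end; the terminal node there is the unique short simple root (B_3), and {alpha_1, alpha_2, alpha_3, alpha_6, alpha_7, alpha_8, alpha_9} form a chain of 7 nodes with a double edge at one end; the terminal node there is the unique long simple root (C_7). A semisimple Lie algebra decomposes uniquely as the direct sum of simple ideals, one per connected component of its Dynkin diagram, so g ≅ B_3 ⊕ C_7 (dimension 21 + 105 = 126).

B_3 + C_7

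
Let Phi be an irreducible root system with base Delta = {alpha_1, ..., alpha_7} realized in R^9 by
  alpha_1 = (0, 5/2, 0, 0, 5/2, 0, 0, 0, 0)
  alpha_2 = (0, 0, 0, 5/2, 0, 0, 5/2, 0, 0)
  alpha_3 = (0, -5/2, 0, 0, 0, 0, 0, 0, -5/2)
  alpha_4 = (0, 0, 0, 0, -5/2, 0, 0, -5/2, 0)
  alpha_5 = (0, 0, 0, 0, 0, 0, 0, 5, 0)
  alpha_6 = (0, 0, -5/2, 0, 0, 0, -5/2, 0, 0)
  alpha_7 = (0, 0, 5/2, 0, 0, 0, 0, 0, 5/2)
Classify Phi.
C_7 (sp(14))

Compute the Cartan integers a_ij = 2(alpha_i, alpha_j)/(alpha_j, alpha_j); the resulting 7x7 Cartan matrix is
[[2, 0, -1, -1, 0, 0, 0], [0, 2, 0, 0, 0, -1, 0], [-1, 0, 2, 0, 0, 0, -1], [-1, 0, 0, 2, -1, 0, 0], [0, 0, 0, -2, 2, 0, 0], [0, -1, 0, 0, 0, 2, -1], [0, 0, -1, 0, 0, -1, 2]].
The roots have two lengths (squared-length ratio 2:1); the short ones are alpha_{1,2,3,4,6,7}. The associated Dynkin diagram is a chain of 7 nodes with a double edge at one end; the terminal node there is the unique long simple root (C_7), so the type is C_7 (the algebra sp(14)).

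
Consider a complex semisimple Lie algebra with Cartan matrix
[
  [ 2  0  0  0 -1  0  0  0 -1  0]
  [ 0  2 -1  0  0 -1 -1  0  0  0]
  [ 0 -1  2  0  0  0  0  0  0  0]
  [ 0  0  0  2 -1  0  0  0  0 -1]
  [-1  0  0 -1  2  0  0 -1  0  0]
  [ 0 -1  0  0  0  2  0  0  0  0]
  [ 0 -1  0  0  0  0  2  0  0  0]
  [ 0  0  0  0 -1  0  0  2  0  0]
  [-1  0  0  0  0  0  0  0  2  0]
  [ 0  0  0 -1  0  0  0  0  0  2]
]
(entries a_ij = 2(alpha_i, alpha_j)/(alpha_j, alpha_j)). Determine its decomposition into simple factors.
D_4 ⊕ E_6

The diagram associated to this matrix has two connected components: the simple roots {alpha_2, alpha_3, alpha_6, alpha_7} form a chain of 2 nodes with a fork of two nodes at one end (D_4), and {alpha_1, alpha_4, alpha_5, alpha_8, alpha_9, alpha_10} form a chain of 5 nodes with one extra node attached to the third node from one end (E_6). A semisimple Lie algebra decomposes uniquely as the direct sum of simple ideals, one per connected component of its Dynkin diagram, so g ≅ D_4 ⊕ E_6 (dimension 28 + 78 = 106).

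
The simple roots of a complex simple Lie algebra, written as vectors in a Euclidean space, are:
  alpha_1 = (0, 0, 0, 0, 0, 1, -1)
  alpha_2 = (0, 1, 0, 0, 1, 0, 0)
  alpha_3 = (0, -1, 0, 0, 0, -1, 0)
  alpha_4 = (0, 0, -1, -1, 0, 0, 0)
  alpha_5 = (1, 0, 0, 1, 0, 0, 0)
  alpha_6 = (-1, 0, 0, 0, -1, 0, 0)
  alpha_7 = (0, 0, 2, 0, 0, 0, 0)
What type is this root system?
Compute the Cartan integers a_ij = 2(alpha_i, alpha_j)/(alpha_j, alpha_j); the resulting 7x7 Cartan matrix is
[[2, 0, -1, 0, 0, 0, 0], [0, 2, -1, 0, 0, -1, 0], [-1, -1, 2, 0, 0, 0, 0], [0, 0, 0, 2, -1, 0, -1], [0, 0, 0, -1, 2, -1, 0], [0, -1, 0, 0, -1, 2, 0], [0, 0, 0, -2, 0, 0, 2]].
The roots have two lengths (squared-length ratio 2:1); the short ones are alpha_{1,2,3,4,5,6}. The associated Dynkin diagram is a chain of 7 nodes with a double edge at one end; the terminal node there is the unique long simple root (C_7), so the type is C_7 (the algebra sp(14)).

C_7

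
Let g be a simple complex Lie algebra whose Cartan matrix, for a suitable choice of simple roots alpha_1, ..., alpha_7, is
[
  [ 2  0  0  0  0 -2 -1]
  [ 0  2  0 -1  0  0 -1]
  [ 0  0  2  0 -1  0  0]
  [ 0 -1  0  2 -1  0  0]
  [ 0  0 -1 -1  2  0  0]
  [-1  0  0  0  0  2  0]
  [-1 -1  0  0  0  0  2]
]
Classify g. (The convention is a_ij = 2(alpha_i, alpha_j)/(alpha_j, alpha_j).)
The matrix has rank 7 with 2's on the diagonal. Reading the off-diagonal entries as Dynkin edges (a single edge where a_ij = a_ji = -1; a double or triple edge where a_ij * a_ji = 2 or 3), the diagram is a chain of 7 nodes with a double edge at one end; the terminal node there is the unique short simple root (B_7). One simple-root ordering that puts it in standard form is (alpha_3, alpha_5, alpha_4, alpha_2, alpha_7, alpha_1, alpha_6). So the algebra is type B_7, i.e. so(15).

B_7 (so(15))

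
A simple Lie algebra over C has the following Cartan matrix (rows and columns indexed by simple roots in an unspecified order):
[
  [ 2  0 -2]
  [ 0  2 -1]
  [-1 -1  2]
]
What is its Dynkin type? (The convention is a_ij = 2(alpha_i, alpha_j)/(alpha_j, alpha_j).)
C_3 (sp(6))

The matrix has rank 3 with 2's on the diagonal. Reading the off-diagonal entries as Dynkin edges (a single edge where a_ij = a_ji = -1; a double or triple edge where a_ij * a_ji = 2 or 3), the diagram is a chain of 3 nodes with a double edge at one end; the terminal node there is the unique long simple root (C_3). One simple-root ordering that puts it in standard form is (alpha_2, alpha_3, alpha_1). So the algebra is type C_3, i.e. sp(6).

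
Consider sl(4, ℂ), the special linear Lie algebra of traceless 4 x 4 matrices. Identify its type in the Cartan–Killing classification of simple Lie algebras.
This is sl(4), which has dimension 4^2 - 1 = 15 and rank 4 - 1 = 3 (a Cartan subalgebra is the diagonal traceless matrices). In the classification of classical Lie algebras, the special linear algebra sl(n+1) has type A_n; here n = 3, so the Dynkin diagram is a chain of 3 nodes with single edges (A_3). Hence the type is A_3.

A_3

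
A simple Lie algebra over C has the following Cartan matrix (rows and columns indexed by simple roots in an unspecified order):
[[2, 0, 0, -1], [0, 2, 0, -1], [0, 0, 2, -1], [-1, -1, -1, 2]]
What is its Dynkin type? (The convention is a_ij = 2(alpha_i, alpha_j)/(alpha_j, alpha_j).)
The matrix has rank 4 with 2's on the diagonal. Reading the off-diagonal entries as Dynkin edges (a single edge where a_ij = a_ji = -1; a double or triple edge where a_ij * a_ji = 2 or 3), the diagram is a chain of 2 nodes with a fork of two nodes at one end (D_4). One simple-root ordering that puts it in standard form is (alpha_1, alpha_4, alpha_2, alpha_3). So the algebra is type D_4, i.e. so(8).

D_4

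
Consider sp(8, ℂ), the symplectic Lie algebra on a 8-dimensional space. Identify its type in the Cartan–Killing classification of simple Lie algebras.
C4

This is sp(8), which has dimension 8(8+1)/2 = 36 and rank 8/2 = 4. In the classification of classical Lie algebras, the symplectic algebra sp(2n) has type C_n; here n = 4, so the Dynkin diagram is a chain of 4 nodes with a double edge at one end; the terminal node there is the unique long simple root (C_4). Hence the type is C_4.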